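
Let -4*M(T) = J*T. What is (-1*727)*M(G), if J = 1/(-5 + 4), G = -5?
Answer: 3635/4 ≈ 908.75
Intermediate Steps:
J = -1 (J = 1/(-1) = -1)
M(T) = T/4 (M(T) = -(-1)*T/4 = T/4)
(-1*727)*M(G) = (-1*727)*((1/4)*(-5)) = -727*(-5/4) = 3635/4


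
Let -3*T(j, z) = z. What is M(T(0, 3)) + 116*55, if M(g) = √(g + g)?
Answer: 6380 + I*√2 ≈ 6380.0 + 1.4142*I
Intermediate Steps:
T(j, z) = -z/3
M(g) = √2*√g (M(g) = √(2*g) = √2*√g)
M(T(0, 3)) + 116*55 = √2*√(-⅓*3) + 116*55 = √2*√(-1) + 6380 = √2*I + 6380 = I*√2 + 6380 = 6380 + I*√2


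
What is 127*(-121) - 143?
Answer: -15510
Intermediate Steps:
127*(-121) - 143 = -15367 - 143 = -15510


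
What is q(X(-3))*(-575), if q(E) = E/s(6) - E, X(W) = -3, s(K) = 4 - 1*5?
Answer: -3450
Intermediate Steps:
s(K) = -1 (s(K) = 4 - 5 = -1)
q(E) = -2*E (q(E) = E/(-1) - E = E*(-1) - E = -E - E = -2*E)
q(X(-3))*(-575) = -2*(-3)*(-575) = 6*(-575) = -3450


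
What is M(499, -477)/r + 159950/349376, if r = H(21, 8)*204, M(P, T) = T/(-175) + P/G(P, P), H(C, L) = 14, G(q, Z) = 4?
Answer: 20160151/40123650 ≈ 0.50245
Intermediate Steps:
M(P, T) = -T/175 + P/4 (M(P, T) = T/(-175) + P/4 = T*(-1/175) + P*(¼) = -T/175 + P/4)
r = 2856 (r = 14*204 = 2856)
M(499, -477)/r + 159950/349376 = (-1/175*(-477) + (¼)*499)/2856 + 159950/349376 = (477/175 + 499/4)*(1/2856) + 159950*(1/349376) = (89233/700)*(1/2856) + 79975/174688 = 5249/117600 + 79975/174688 = 20160151/40123650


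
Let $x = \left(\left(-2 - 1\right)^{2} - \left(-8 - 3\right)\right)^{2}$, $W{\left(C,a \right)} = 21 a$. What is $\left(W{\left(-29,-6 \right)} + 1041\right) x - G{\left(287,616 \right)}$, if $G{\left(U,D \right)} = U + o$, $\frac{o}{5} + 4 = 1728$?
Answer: $357093$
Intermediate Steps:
$o = 8620$ ($o = -20 + 5 \cdot 1728 = -20 + 8640 = 8620$)
$G{\left(U,D \right)} = 8620 + U$ ($G{\left(U,D \right)} = U + 8620 = 8620 + U$)
$x = 400$ ($x = \left(\left(-3\right)^{2} - -11\right)^{2} = \left(9 + 11\right)^{2} = 20^{2} = 400$)
$\left(W{\left(-29,-6 \right)} + 1041\right) x - G{\left(287,616 \right)} = \left(21 \left(-6\right) + 1041\right) 400 - \left(8620 + 287\right) = \left(-126 + 1041\right) 400 - 8907 = 915 \cdot 400 - 8907 = 366000 - 8907 = 357093$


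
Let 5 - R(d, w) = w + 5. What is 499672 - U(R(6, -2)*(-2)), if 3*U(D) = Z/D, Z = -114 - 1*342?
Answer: 499634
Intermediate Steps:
R(d, w) = -w (R(d, w) = 5 - (w + 5) = 5 - (5 + w) = 5 + (-5 - w) = -w)
Z = -456 (Z = -114 - 342 = -456)
U(D) = -152/D (U(D) = (-456/D)/3 = -152/D)
499672 - U(R(6, -2)*(-2)) = 499672 - (-152)/(-1*(-2)*(-2)) = 499672 - (-152)/(2*(-2)) = 499672 - (-152)/(-4) = 499672 - (-152)*(-1)/4 = 499672 - 1*38 = 499672 - 38 = 499634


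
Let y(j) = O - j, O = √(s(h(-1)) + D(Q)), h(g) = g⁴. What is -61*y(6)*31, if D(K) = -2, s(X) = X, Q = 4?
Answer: 11346 - 1891*I ≈ 11346.0 - 1891.0*I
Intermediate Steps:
O = I (O = √((-1)⁴ - 2) = √(1 - 2) = √(-1) = I ≈ 1.0*I)
y(j) = I - j
-61*y(6)*31 = -61*(I - 1*6)*31 = -61*(I - 6)*31 = -61*(-6 + I)*31 = (366 - 61*I)*31 = 11346 - 1891*I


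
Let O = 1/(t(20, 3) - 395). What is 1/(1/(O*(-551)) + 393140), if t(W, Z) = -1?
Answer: 551/216620536 ≈ 2.5436e-6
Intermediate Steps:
O = -1/396 (O = 1/(-1 - 395) = 1/(-396) = -1/396 ≈ -0.0025253)
1/(1/(O*(-551)) + 393140) = 1/(1/(-1/396*(-551)) + 393140) = 1/(1/(551/396) + 393140) = 1/(396/551 + 393140) = 1/(216620536/551) = 551/216620536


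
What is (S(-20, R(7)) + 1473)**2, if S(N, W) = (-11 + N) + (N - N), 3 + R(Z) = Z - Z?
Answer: 2079364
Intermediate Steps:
R(Z) = -3 (R(Z) = -3 + (Z - Z) = -3 + 0 = -3)
S(N, W) = -11 + N (S(N, W) = (-11 + N) + 0 = -11 + N)
(S(-20, R(7)) + 1473)**2 = ((-11 - 20) + 1473)**2 = (-31 + 1473)**2 = 1442**2 = 2079364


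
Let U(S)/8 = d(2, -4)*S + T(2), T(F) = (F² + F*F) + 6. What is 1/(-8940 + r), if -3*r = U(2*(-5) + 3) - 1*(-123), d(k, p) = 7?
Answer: -3/26663 ≈ -0.00011252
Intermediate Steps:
T(F) = 6 + 2*F² (T(F) = (F² + F²) + 6 = 2*F² + 6 = 6 + 2*F²)
U(S) = 112 + 56*S (U(S) = 8*(7*S + (6 + 2*2²)) = 8*(7*S + (6 + 2*4)) = 8*(7*S + (6 + 8)) = 8*(7*S + 14) = 8*(14 + 7*S) = 112 + 56*S)
r = 157/3 (r = -((112 + 56*(2*(-5) + 3)) - 1*(-123))/3 = -((112 + 56*(-10 + 3)) + 123)/3 = -((112 + 56*(-7)) + 123)/3 = -((112 - 392) + 123)/3 = -(-280 + 123)/3 = -⅓*(-157) = 157/3 ≈ 52.333)
1/(-8940 + r) = 1/(-8940 + 157/3) = 1/(-26663/3) = -3/26663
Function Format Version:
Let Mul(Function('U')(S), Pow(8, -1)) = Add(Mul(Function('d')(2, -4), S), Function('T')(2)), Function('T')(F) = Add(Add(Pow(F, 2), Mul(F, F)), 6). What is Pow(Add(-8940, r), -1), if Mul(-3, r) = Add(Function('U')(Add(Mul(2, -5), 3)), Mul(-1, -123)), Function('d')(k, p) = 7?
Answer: Rational(-3, 26663) ≈ -0.00011252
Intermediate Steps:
Function('T')(F) = Add(6, Mul(2, Pow(F, 2))) (Function('T')(F) = Add(Add(Pow(F, 2), Pow(F, 2)), 6) = Add(Mul(2, Pow(F, 2)), 6) = Add(6, Mul(2, Pow(F, 2))))
Function('U')(S) = Add(112, Mul(56, S)) (Function('U')(S) = Mul(8, Add(Mul(7, S), Add(6, Mul(2, Pow(2, 2))))) = Mul(8, Add(Mul(7, S), Add(6, Mul(2, 4)))) = Mul(8, Add(Mul(7, S), Add(6, 8))) = Mul(8, Add(Mul(7, S), 14)) = Mul(8, Add(14, Mul(7, S))) = Add(112, Mul(56, S)))
r = Rational(157, 3) (r = Mul(Rational(-1, 3), Add(Add(112, Mul(56, Add(Mul(2, -5), 3))), Mul(-1, -123))) = Mul(Rational(-1, 3), Add(Add(112, Mul(56, Add(-10, 3))), 123)) = Mul(Rational(-1, 3), Add(Add(112, Mul(56, -7)), 123)) = Mul(Rational(-1, 3), Add(Add(112, -392), 123)) = Mul(Rational(-1, 3), Add(-280, 123)) = Mul(Rational(-1, 3), -157) = Rational(157, 3) ≈ 52.333)
Pow(Add(-8940, r), -1) = Pow(Add(-8940, Rational(157, 3)), -1) = Pow(Rational(-26663, 3), -1) = Rational(-3, 26663)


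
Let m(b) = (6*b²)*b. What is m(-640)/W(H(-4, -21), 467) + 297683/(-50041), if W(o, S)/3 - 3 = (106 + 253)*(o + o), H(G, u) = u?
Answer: 1049256329471/30174723 ≈ 34773.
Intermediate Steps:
W(o, S) = 9 + 2154*o (W(o, S) = 9 + 3*((106 + 253)*(o + o)) = 9 + 3*(359*(2*o)) = 9 + 3*(718*o) = 9 + 2154*o)
m(b) = 6*b³
m(-640)/W(H(-4, -21), 467) + 297683/(-50041) = (6*(-640)³)/(9 + 2154*(-21)) + 297683/(-50041) = (6*(-262144000))/(9 - 45234) + 297683*(-1/50041) = -1572864000/(-45225) - 297683/50041 = -1572864000*(-1/45225) - 297683/50041 = 20971520/603 - 297683/50041 = 1049256329471/30174723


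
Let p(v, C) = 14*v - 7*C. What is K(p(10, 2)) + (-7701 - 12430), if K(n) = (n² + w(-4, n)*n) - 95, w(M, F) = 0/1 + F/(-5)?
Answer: -37626/5 ≈ -7525.2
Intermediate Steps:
p(v, C) = -7*C + 14*v
w(M, F) = -F/5 (w(M, F) = 0*1 + F*(-⅕) = 0 - F/5 = -F/5)
K(n) = -95 + 4*n²/5 (K(n) = (n² + (-n/5)*n) - 95 = (n² - n²/5) - 95 = 4*n²/5 - 95 = -95 + 4*n²/5)
K(p(10, 2)) + (-7701 - 12430) = (-95 + 4*(-7*2 + 14*10)²/5) + (-7701 - 12430) = (-95 + 4*(-14 + 140)²/5) - 20131 = (-95 + (⅘)*126²) - 20131 = (-95 + (⅘)*15876) - 20131 = (-95 + 63504/5) - 20131 = 63029/5 - 20131 = -37626/5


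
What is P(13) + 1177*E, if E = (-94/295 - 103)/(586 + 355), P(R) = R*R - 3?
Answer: 10206987/277595 ≈ 36.769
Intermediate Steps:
P(R) = -3 + R² (P(R) = R² - 3 = -3 + R²)
E = -30479/277595 (E = (-94*1/295 - 103)/941 = (-94/295 - 103)*(1/941) = -30479/295*1/941 = -30479/277595 ≈ -0.10980)
P(13) + 1177*E = (-3 + 13²) + 1177*(-30479/277595) = (-3 + 169) - 35873783/277595 = 166 - 35873783/277595 = 10206987/277595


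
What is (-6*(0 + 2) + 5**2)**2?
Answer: 169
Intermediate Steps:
(-6*(0 + 2) + 5**2)**2 = (-6*2 + 25)**2 = (-12 + 25)**2 = 13**2 = 169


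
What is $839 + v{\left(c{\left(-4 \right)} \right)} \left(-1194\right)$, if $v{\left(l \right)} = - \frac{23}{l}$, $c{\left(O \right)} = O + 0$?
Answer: $- \frac{12053}{2} \approx -6026.5$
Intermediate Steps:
$c{\left(O \right)} = O$
$839 + v{\left(c{\left(-4 \right)} \right)} \left(-1194\right) = 839 + - \frac{23}{-4} \left(-1194\right) = 839 + \left(-23\right) \left(- \frac{1}{4}\right) \left(-1194\right) = 839 + \frac{23}{4} \left(-1194\right) = 839 - \frac{13731}{2} = - \frac{12053}{2}$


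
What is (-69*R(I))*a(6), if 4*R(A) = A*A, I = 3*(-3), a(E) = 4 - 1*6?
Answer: 5589/2 ≈ 2794.5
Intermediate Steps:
a(E) = -2 (a(E) = 4 - 6 = -2)
I = -9
R(A) = A²/4 (R(A) = (A*A)/4 = A²/4)
(-69*R(I))*a(6) = -69*(-9)²/4*(-2) = -69*81/4*(-2) = -5589/4*(-2) = 5589/2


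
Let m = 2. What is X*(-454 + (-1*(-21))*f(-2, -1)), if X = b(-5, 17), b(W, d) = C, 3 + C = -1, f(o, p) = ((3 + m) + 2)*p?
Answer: 2404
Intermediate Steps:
f(o, p) = 7*p (f(o, p) = ((3 + 2) + 2)*p = (5 + 2)*p = 7*p)
C = -4 (C = -3 - 1 = -4)
b(W, d) = -4
X = -4
X*(-454 + (-1*(-21))*f(-2, -1)) = -4*(-454 + (-1*(-21))*(7*(-1))) = -4*(-454 + 21*(-7)) = -4*(-454 - 147) = -4*(-601) = 2404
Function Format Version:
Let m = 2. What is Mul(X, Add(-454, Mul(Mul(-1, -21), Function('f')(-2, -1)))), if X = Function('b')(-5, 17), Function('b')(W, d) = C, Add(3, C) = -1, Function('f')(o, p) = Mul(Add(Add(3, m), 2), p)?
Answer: 2404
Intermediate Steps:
Function('f')(o, p) = Mul(7, p) (Function('f')(o, p) = Mul(Add(Add(3, 2), 2), p) = Mul(Add(5, 2), p) = Mul(7, p))
C = -4 (C = Add(-3, -1) = -4)
Function('b')(W, d) = -4
X = -4
Mul(X, Add(-454, Mul(Mul(-1, -21), Function('f')(-2, -1)))) = Mul(-4, Add(-454, Mul(Mul(-1, -21), Mul(7, -1)))) = Mul(-4, Add(-454, Mul(21, -7))) = Mul(-4, Add(-454, -147)) = Mul(-4, -601) = 2404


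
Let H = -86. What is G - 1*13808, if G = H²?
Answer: -6412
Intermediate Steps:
G = 7396 (G = (-86)² = 7396)
G - 1*13808 = 7396 - 1*13808 = 7396 - 13808 = -6412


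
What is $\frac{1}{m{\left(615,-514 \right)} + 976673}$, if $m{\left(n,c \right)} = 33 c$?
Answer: $\frac{1}{959711} \approx 1.042 \cdot 10^{-6}$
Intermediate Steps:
$\frac{1}{m{\left(615,-514 \right)} + 976673} = \frac{1}{33 \left(-514\right) + 976673} = \frac{1}{-16962 + 976673} = \frac{1}{959711}$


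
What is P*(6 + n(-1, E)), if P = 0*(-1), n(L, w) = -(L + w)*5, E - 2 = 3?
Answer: 0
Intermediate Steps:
E = 5 (E = 2 + 3 = 5)
n(L, w) = -5*L - 5*w (n(L, w) = (-L - w)*5 = -5*L - 5*w)
P = 0
P*(6 + n(-1, E)) = 0*(6 + (-5*(-1) - 5*5)) = 0*(6 + (5 - 25)) = 0*(6 - 20) = 0*(-14) = 0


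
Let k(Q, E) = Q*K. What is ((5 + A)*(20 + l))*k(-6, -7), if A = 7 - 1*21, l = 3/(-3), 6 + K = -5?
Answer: -11286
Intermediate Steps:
K = -11 (K = -6 - 5 = -11)
l = -1 (l = 3*(-⅓) = -1)
k(Q, E) = -11*Q (k(Q, E) = Q*(-11) = -11*Q)
A = -14 (A = 7 - 21 = -14)
((5 + A)*(20 + l))*k(-6, -7) = ((5 - 14)*(20 - 1))*(-11*(-6)) = -9*19*66 = -171*66 = -11286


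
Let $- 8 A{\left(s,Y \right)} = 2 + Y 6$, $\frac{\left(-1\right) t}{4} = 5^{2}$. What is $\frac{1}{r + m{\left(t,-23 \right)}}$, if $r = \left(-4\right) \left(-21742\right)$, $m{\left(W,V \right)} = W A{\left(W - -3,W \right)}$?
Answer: $\frac{1}{79493} \approx 1.258 \cdot 10^{-5}$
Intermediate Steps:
$t = -100$ ($t = - 4 \cdot 5^{2} = \left(-4\right) 25 = -100$)
$A{\left(s,Y \right)} = - \frac{1}{4} - \frac{3 Y}{4}$ ($A{\left(s,Y \right)} = - \frac{2 + Y 6}{8} = - \frac{2 + 6 Y}{8} = - \frac{1}{4} - \frac{3 Y}{4}$)
$m{\left(W,V \right)} = W \left(- \frac{1}{4} - \frac{3 W}{4}\right)$
$r = 86968$
$\frac{1}{r + m{\left(t,-23 \right)}} = \frac{1}{86968 - - 25 \left(1 + 3 \left(-100\right)\right)} = \frac{1}{86968 - - 25 \left(1 - 300\right)} = \frac{1}{86968 - \left(-25\right) \left(-299\right)} = \frac{1}{86968 - 7475} = \frac{1}{79493}$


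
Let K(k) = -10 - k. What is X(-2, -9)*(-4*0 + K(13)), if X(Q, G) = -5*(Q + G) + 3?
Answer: -1334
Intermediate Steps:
X(Q, G) = 3 - 5*G - 5*Q (X(Q, G) = -5*(G + Q) + 3 = (-5*G - 5*Q) + 3 = 3 - 5*G - 5*Q)
X(-2, -9)*(-4*0 + K(13)) = (3 - 5*(-9) - 5*(-2))*(-4*0 + (-10 - 1*13)) = (3 + 45 + 10)*(0 + (-10 - 13)) = 58*(0 - 23) = 58*(-23) = -1334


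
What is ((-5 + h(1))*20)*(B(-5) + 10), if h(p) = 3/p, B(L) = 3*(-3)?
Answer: -40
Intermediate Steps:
B(L) = -9
((-5 + h(1))*20)*(B(-5) + 10) = ((-5 + 3/1)*20)*(-9 + 10) = ((-5 + 3*1)*20)*1 = ((-5 + 3)*20)*1 = -2*20*1 = -40*1 = -40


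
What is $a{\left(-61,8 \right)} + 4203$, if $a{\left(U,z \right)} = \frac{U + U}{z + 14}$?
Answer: $\frac{46172}{11} \approx 4197.5$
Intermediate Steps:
$a{\left(U,z \right)} = \frac{2 U}{14 + z}$
$a{\left(-61,8 \right)} + 4203 = 2 \left(-61\right) \frac{1}{14 + 8} + 4203 = 2 \left(-61\right) \frac{1}{22} + 4203 = - \frac{61}{11} + 4203 = \frac{46172}{11}$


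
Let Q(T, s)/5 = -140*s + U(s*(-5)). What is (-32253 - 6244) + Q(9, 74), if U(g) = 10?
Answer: -90247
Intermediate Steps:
Q(T, s) = 50 - 700*s (Q(T, s) = 5*(-140*s + 10) = 5*(10 - 140*s) = 50 - 700*s)
(-32253 - 6244) + Q(9, 74) = (-32253 - 6244) + (50 - 700*74) = -38497 + (50 - 51800) = -38497 - 51750 = -90247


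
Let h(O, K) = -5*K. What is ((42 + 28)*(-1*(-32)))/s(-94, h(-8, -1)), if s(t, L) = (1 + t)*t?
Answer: 1120/4371 ≈ 0.25623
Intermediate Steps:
s(t, L) = t*(1 + t)
((42 + 28)*(-1*(-32)))/s(-94, h(-8, -1)) = ((42 + 28)*(-1*(-32)))/((-94*(1 - 94))) = (70*32)/((-94*(-93))) = 2240/8742 = 2240*(1/8742) = 1120/4371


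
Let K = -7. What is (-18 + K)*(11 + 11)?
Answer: -550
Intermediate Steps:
(-18 + K)*(11 + 11) = (-18 - 7)*(11 + 11) = -25*22 = -550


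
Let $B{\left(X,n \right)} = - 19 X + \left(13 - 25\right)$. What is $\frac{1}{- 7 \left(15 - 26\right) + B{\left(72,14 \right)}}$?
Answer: $- \frac{1}{1303} \approx -0.00076746$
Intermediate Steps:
$B{\left(X,n \right)} = -12 - 19 X$ ($B{\left(X,n \right)} = - 19 X + \left(13 - 25\right) = - 19 X - 12 = -12 - 19 X$)
$\frac{1}{- 7 \left(15 - 26\right) + B{\left(72,14 \right)}} = \frac{1}{- 7 \left(15 - 26\right) - 1380} = \frac{1}{\left(-7\right) \left(-11\right) - 1380} = \frac{1}{77 - 1380} = \frac{1}{-1303} = - \frac{1}{1303}$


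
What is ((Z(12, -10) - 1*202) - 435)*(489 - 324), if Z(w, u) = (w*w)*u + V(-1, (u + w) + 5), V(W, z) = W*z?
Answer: -343860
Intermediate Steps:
Z(w, u) = -5 - u - w + u*w**2 (Z(w, u) = (w*w)*u - ((u + w) + 5) = w**2*u - (5 + u + w) = u*w**2 + (-5 - u - w) = -5 - u - w + u*w**2)
((Z(12, -10) - 1*202) - 435)*(489 - 324) = (((-5 - 1*(-10) - 1*12 - 10*12**2) - 1*202) - 435)*(489 - 324) = (((-5 + 10 - 12 - 10*144) - 202) - 435)*165 = (((-5 + 10 - 12 - 1440) - 202) - 435)*165 = ((-1447 - 202) - 435)*165 = (-1649 - 435)*165 = -2084*165 = -343860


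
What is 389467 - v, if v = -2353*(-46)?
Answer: 281229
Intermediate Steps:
v = 108238
389467 - v = 389467 - 1*108238 = 389467 - 108238 = 281229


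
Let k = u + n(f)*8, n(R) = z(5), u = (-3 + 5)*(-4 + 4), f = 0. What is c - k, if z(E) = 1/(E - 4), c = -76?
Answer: -84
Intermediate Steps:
u = 0 (u = 2*0 = 0)
z(E) = 1/(-4 + E)
n(R) = 1 (n(R) = 1/(-4 + 5) = 1/1 = 1)
k = 8 (k = 0 + 1*8 = 0 + 8 = 8)
c - k = -76 - 1*8 = -76 - 8 = -84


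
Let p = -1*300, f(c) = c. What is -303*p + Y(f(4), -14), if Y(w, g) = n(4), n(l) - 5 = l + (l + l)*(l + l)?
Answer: 90973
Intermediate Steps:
p = -300
n(l) = 5 + l + 4*l² (n(l) = 5 + (l + (l + l)*(l + l)) = 5 + (l + (2*l)*(2*l)) = 5 + (l + 4*l²) = 5 + l + 4*l²)
Y(w, g) = 73 (Y(w, g) = 5 + 4 + 4*4² = 5 + 4 + 4*16 = 5 + 4 + 64 = 73)
-303*p + Y(f(4), -14) = -303*(-300) + 73 = 90900 + 73 = 90973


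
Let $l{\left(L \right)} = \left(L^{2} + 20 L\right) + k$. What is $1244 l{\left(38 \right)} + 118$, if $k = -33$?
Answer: $2700842$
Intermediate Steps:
$l{\left(L \right)} = -33 + L^{2} + 20 L$ ($l{\left(L \right)} = \left(L^{2} + 20 L\right) - 33 = -33 + L^{2} + 20 L$)
$1244 l{\left(38 \right)} + 118 = 1244 \left(-33 + 38^{2} + 20 \cdot 38\right) + 118 = 1244 \left(-33 + 1444 + 760\right) + 118 = 1244 \cdot 2171 + 118 = 2700724 + 118 = 2700842$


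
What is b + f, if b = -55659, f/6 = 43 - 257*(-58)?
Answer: 34035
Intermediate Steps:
f = 89694 (f = 6*(43 - 257*(-58)) = 6*(43 + 14906) = 6*14949 = 89694)
b + f = -55659 + 89694 = 34035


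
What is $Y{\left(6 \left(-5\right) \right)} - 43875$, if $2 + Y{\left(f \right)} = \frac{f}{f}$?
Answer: $-43876$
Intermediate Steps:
$Y{\left(f \right)} = -1$ ($Y{\left(f \right)} = -2 + \frac{f}{f} = -2 + 1 = -1$)
$Y{\left(6 \left(-5\right) \right)} - 43875 = -1 - 43875 = -43876$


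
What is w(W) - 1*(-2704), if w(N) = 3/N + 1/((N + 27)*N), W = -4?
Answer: 124349/46 ≈ 2703.2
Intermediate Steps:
w(N) = 3/N + 1/(N*(27 + N)) (w(N) = 3/N + 1/((27 + N)*N) = 3/N + 1/(N*(27 + N)))
w(W) - 1*(-2704) = (82 + 3*(-4))/((-4)*(27 - 4)) - 1*(-2704) = -¼*(82 - 12)/23 + 2704 = -¼*1/23*70 + 2704 = -35/46 + 2704 = 124349/46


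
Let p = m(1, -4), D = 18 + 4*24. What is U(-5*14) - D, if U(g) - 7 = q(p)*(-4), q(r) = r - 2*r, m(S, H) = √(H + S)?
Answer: -107 + 4*I*√3 ≈ -107.0 + 6.9282*I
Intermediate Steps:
D = 114 (D = 18 + 96 = 114)
p = I*√3 (p = √(-4 + 1) = √(-3) = I*√3 ≈ 1.732*I)
q(r) = -r
U(g) = 7 + 4*I*√3 (U(g) = 7 - I*√3*(-4) = 7 + 4*I*√3)
U(-5*14) - D = (7 + 4*I*√3) - 1*114 = (7 + 4*I*√3) - 114 = -107 + 4*I*√3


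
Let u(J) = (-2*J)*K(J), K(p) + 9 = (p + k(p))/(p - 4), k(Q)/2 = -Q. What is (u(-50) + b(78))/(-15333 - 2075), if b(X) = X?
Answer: 12347/235008 ≈ 0.052539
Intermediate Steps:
k(Q) = -2*Q (k(Q) = 2*(-Q) = -2*Q)
K(p) = -9 - p/(-4 + p) (K(p) = -9 + (p - 2*p)/(p - 4) = -9 + (-p)/(-4 + p) = -9 - p/(-4 + p))
u(J) = -4*J*(18 - 5*J)/(-4 + J) (u(J) = (-2*J)*(2*(18 - 5*J)/(-4 + J)) = -4*J*(18 - 5*J)/(-4 + J))
(u(-50) + b(78))/(-15333 - 2075) = (4*(-50)*(-18 + 5*(-50))/(-4 - 50) + 78)/(-15333 - 2075) = (4*(-50)*(-18 - 250)/(-54) + 78)/(-17408) = (4*(-50)*(-1/54)*(-268) + 78)*(-1/17408) = (-26800/27 + 78)*(-1/17408) = -24694/27*(-1/17408) = 12347/235008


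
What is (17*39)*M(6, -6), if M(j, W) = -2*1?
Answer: -1326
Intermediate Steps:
M(j, W) = -2
(17*39)*M(6, -6) = (17*39)*(-2) = 663*(-2) = -1326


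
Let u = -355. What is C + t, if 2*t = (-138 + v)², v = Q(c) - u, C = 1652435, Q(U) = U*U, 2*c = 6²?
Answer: 3597551/2 ≈ 1.7988e+6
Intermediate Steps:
c = 18 (c = (½)*6² = (½)*36 = 18)
Q(U) = U²
v = 679 (v = 18² - 1*(-355) = 324 + 355 = 679)
t = 292681/2 (t = (-138 + 679)²/2 = (½)*541² = (½)*292681 = 292681/2 ≈ 1.4634e+5)
C + t = 1652435 + 292681/2 = 3597551/2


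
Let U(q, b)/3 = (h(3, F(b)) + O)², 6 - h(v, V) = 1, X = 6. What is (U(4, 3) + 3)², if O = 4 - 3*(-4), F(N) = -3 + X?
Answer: 1758276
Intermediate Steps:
F(N) = 3 (F(N) = -3 + 6 = 3)
h(v, V) = 5 (h(v, V) = 6 - 1*1 = 6 - 1 = 5)
O = 16 (O = 4 + 12 = 16)
U(q, b) = 1323 (U(q, b) = 3*(5 + 16)² = 3*21² = 3*441 = 1323)
(U(4, 3) + 3)² = (1323 + 3)² = 1326² = 1758276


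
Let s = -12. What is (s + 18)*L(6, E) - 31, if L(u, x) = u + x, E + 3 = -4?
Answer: -37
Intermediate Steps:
E = -7 (E = -3 - 4 = -7)
(s + 18)*L(6, E) - 31 = (-12 + 18)*(6 - 7) - 31 = 6*(-1) - 31 = -6 - 31 = -37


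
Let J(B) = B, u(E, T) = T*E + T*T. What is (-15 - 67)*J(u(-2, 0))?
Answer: 0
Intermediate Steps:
u(E, T) = T**2 + E*T (u(E, T) = E*T + T**2 = T**2 + E*T)
(-15 - 67)*J(u(-2, 0)) = (-15 - 67)*(0*(-2 + 0)) = -0*(-2) = -82*0 = 0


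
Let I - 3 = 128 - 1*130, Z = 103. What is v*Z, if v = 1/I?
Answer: 103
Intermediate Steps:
I = 1 (I = 3 + (128 - 1*130) = 3 + (128 - 130) = 3 - 2 = 1)
v = 1 (v = 1/1 = 1)
v*Z = 1*103 = 103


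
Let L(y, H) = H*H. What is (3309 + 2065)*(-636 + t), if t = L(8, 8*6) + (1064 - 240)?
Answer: 13392008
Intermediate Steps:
L(y, H) = H²
t = 3128 (t = (8*6)² + (1064 - 240) = 48² + 824 = 2304 + 824 = 3128)
(3309 + 2065)*(-636 + t) = (3309 + 2065)*(-636 + 3128) = 5374*2492 = 13392008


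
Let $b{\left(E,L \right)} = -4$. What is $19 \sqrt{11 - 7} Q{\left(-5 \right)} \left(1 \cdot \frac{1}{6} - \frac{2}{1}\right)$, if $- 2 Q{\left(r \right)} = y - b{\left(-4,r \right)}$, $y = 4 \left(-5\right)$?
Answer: $- \frac{1672}{3} \approx -557.33$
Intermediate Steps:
$y = -20$
$Q{\left(r \right)} = 8$ ($Q{\left(r \right)} = - \frac{-20 - -4}{2} = - \frac{-20 + 4}{2} = \left(- \frac{1}{2}\right) \left(-16\right) = 8$)
$19 \sqrt{11 - 7} Q{\left(-5 \right)} \left(1 \cdot \frac{1}{6} - \frac{2}{1}\right) = 19 \sqrt{11 - 7} \cdot 8 \left(1 \cdot \frac{1}{6} - \frac{2}{1}\right) = 19 \sqrt{4} \cdot 8 \left(1 \cdot \frac{1}{6} - 2\right) = 19 \cdot 2 \cdot 8 \left(\frac{1}{6} - 2\right) = 38 \cdot 8 \left(- \frac{11}{6}\right) = 38 \left(- \frac{44}{3}\right) = - \frac{1672}{3}$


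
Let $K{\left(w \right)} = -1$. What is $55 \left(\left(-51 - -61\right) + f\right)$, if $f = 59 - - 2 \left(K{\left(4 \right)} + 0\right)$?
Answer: $3685$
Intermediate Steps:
$f = 57$ ($f = 59 - - 2 \left(-1 + 0\right) = 59 - \left(-2\right) \left(-1\right) = 59 - 2 = 57$)
$55 \left(\left(-51 - -61\right) + f\right) = 55 \left(\left(-51 - -61\right) + 57\right) = 55 \left(\left(-51 + 61\right) + 57\right) = 55 \left(10 + 57\right) = 55 \cdot 67 = 3685$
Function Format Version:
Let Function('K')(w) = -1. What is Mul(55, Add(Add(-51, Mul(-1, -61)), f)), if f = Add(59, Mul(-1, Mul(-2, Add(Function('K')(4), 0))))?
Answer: 3685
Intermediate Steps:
f = 57 (f = Add(59, Mul(-1, Mul(-2, Add(-1, 0)))) = Add(59, Mul(-1, Mul(-2, -1))) = Add(59, Mul(-1, 2)) = Add(59, -2) = 57)
Mul(55, Add(Add(-51, Mul(-1, -61)), f)) = Mul(55, Add(Add(-51, Mul(-1, -61)), 57)) = Mul(55, Add(Add(-51, 61), 57)) = Mul(55, Add(10, 57)) = Mul(55, 67) = 3685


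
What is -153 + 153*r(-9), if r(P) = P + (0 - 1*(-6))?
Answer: -612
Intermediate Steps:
r(P) = 6 + P (r(P) = P + (0 + 6) = P + 6 = 6 + P)
-153 + 153*r(-9) = -153 + 153*(6 - 9) = -153 + 153*(-3) = -153 - 459 = -612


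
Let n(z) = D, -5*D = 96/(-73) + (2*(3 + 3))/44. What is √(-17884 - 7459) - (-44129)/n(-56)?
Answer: 177177935/837 + I*√25343 ≈ 2.1168e+5 + 159.19*I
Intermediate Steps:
D = 837/4015 (D = -(96/(-73) + (2*(3 + 3))/44)/5 = -(96*(-1/73) + (2*6)*(1/44))/5 = -(-96/73 + 12*(1/44))/5 = -(-96/73 + 3/11)/5 = -⅕*(-837/803) = 837/4015 ≈ 0.20847)
n(z) = 837/4015
√(-17884 - 7459) - (-44129)/n(-56) = √(-17884 - 7459) - (-44129)/837/4015 = √(-25343) - (-44129)*4015/837 = I*√25343 - 1*(-177177935/837) = I*√25343 + 177177935/837 = 177177935/837 + I*√25343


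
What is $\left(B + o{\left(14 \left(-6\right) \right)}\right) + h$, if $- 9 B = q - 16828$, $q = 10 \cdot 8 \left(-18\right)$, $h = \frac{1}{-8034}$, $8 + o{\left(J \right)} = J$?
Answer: $\frac{46704317}{24102} \approx 1937.8$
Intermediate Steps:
$o{\left(J \right)} = -8 + J$
$h = - \frac{1}{8034} \approx -0.00012447$
$q = -1440$ ($q = 80 \left(-18\right) = -1440$)
$B = \frac{18268}{9}$ ($B = - \frac{-1440 - 16828}{9} = \left(- \frac{1}{9}\right) \left(-18268\right) = \frac{18268}{9} \approx 2029.8$)
$\left(B + o{\left(14 \left(-6\right) \right)}\right) + h = \left(\frac{18268}{9} + \left(-8 + 14 \left(-6\right)\right)\right) - \frac{1}{8034} = \left(\frac{18268}{9} - 92\right) - \frac{1}{8034} = \frac{17440}{9} - \frac{1}{8034} = \frac{46704317}{24102}$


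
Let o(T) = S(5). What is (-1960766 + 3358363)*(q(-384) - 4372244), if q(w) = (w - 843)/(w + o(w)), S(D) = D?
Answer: -2315928987164653/379 ≈ -6.1106e+12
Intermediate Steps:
o(T) = 5
q(w) = (-843 + w)/(5 + w) (q(w) = (w - 843)/(w + 5) = (-843 + w)/(5 + w))
(-1960766 + 3358363)*(q(-384) - 4372244) = (-1960766 + 3358363)*((-843 - 384)/(5 - 384) - 4372244) = 1397597*(-1227/(-379) - 4372244) = 1397597*(-1/379*(-1227) - 4372244) = 1397597*(1227/379 - 4372244) = 1397597*(-1657079249/379) = -2315928987164653/379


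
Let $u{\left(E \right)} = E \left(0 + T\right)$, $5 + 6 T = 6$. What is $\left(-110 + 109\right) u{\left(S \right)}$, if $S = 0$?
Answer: $0$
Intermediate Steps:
$T = \frac{1}{6}$ ($T = - \frac{5}{6} + \frac{1}{6} \cdot 6 = - \frac{5}{6} + 1 = \frac{1}{6} \approx 0.16667$)
$u{\left(E \right)} = \frac{E}{6}$ ($u{\left(E \right)} = E \left(0 + \frac{1}{6}\right) = E \frac{1}{6} = \frac{E}{6}$)
$\left(-110 + 109\right) u{\left(S \right)} = \left(-110 + 109\right) \frac{1}{6} \cdot 0 = \left(-1\right) 0 = 0$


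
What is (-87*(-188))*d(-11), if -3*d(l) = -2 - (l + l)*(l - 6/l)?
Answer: 1264864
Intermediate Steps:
d(l) = ⅔ + 2*l*(l - 6/l)/3 (d(l) = -(-2 - (l + l)*(l - 6/l))/3 = -(-2 - 2*l*(l - 6/l))/3 = ⅔ + 2*l*(l - 6/l)/3)
(-87*(-188))*d(-11) = (-87*(-188))*(-10/3 + (⅔)*(-11)²) = 16356*(-10/3 + (⅔)*121) = 16356*(-10/3 + 242/3) = 16356*(232/3) = 1264864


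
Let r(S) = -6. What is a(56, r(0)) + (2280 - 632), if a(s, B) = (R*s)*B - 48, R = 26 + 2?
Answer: -7808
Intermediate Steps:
R = 28
a(s, B) = -48 + 28*B*s (a(s, B) = (28*s)*B - 48 = 28*B*s - 48 = -48 + 28*B*s)
a(56, r(0)) + (2280 - 632) = (-48 + 28*(-6)*56) + (2280 - 632) = (-48 - 9408) + 1648 = -9456 + 1648 = -7808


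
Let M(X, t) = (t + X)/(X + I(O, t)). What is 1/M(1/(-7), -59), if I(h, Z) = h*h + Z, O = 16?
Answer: -689/207 ≈ -3.3285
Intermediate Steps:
I(h, Z) = Z + h² (I(h, Z) = h² + Z = Z + h²)
M(X, t) = (X + t)/(256 + X + t) (M(X, t) = (t + X)/(X + (t + 16²)) = (X + t)/(X + (t + 256)) = (X + t)/(X + (256 + t)) = (X + t)/(256 + X + t))
1/M(1/(-7), -59) = 1/((1/(-7) - 59)/(256 + 1/(-7) - 59)) = 1/((-⅐ - 59)/(256 - ⅐ - 59)) = 1/(-414/7/(1378/7)) = 1/((7/1378)*(-414/7)) = 1/(-207/689) = -689/207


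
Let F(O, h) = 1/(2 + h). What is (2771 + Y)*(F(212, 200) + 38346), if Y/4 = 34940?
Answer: 1104029875183/202 ≈ 5.4655e+9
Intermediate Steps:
Y = 139760 (Y = 4*34940 = 139760)
(2771 + Y)*(F(212, 200) + 38346) = (2771 + 139760)*(1/(2 + 200) + 38346) = 142531*(1/202 + 38346) = 142531*(7745893/202) = 1104029875183/202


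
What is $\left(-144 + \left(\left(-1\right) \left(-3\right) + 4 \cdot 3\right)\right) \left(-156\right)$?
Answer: $20124$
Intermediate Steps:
$\left(-144 + \left(\left(-1\right) \left(-3\right) + 4 \cdot 3\right)\right) \left(-156\right) = \left(-144 + \left(3 + 12\right)\right) \left(-156\right) = \left(-144 + 15\right) \left(-156\right) = \left(-129\right) \left(-156\right) = 20124$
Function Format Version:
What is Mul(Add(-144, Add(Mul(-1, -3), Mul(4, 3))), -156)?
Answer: 20124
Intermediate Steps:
Mul(Add(-144, Add(Mul(-1, -3), Mul(4, 3))), -156) = Mul(Add(-144, Add(3, 12)), -156) = Mul(Add(-144, 15), -156) = Mul(-129, -156) = 20124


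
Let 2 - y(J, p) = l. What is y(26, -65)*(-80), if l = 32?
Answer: 2400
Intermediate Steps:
y(J, p) = -30 (y(J, p) = 2 - 1*32 = 2 - 32 = -30)
y(26, -65)*(-80) = -30*(-80) = 2400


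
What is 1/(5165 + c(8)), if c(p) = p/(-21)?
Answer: 21/108457 ≈ 0.00019363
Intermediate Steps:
c(p) = -p/21 (c(p) = p*(-1/21) = -p/21)
1/(5165 + c(8)) = 1/(5165 - 1/21*8) = 1/(5165 - 8/21) = 1/(108457/21) = 21/108457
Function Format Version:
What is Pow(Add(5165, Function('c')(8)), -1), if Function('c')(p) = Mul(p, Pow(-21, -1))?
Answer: Rational(21, 108457) ≈ 0.00019363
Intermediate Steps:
Function('c')(p) = Mul(Rational(-1, 21), p) (Function('c')(p) = Mul(p, Rational(-1, 21)) = Mul(Rational(-1, 21), p))
Pow(Add(5165, Function('c')(8)), -1) = Pow(Add(5165, Mul(Rational(-1, 21), 8)), -1) = Pow(Add(5165, Rational(-8, 21)), -1) = Pow(Rational(108457, 21), -1) = Rational(21, 108457)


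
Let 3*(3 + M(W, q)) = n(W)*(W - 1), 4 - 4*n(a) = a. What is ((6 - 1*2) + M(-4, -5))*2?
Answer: -14/3 ≈ -4.6667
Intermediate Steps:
n(a) = 1 - a/4
M(W, q) = -3 + (1 - W/4)*(-1 + W)/3 (M(W, q) = -3 + ((1 - W/4)*(W - 1))/3 = -3 + ((1 - W/4)*(-1 + W))/3 = -3 + (1 - W/4)*(-1 + W)/3)
((6 - 1*2) + M(-4, -5))*2 = ((6 - 1*2) + (-10/3 + (1/12)*(-4) - 1/12*(-4)*(-4 - 4)))*2 = ((6 - 2) + (-10/3 - ⅓ - 1/12*(-4)*(-8)))*2 = (4 + (-10/3 - ⅓ - 8/3))*2 = (4 - 19/3)*2 = -7/3*2 = -14/3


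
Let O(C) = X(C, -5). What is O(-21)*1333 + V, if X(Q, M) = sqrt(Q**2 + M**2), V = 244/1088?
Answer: 61/272 + 1333*sqrt(466) ≈ 28776.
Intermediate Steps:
V = 61/272 (V = 244*(1/1088) = 61/272 ≈ 0.22426)
X(Q, M) = sqrt(M**2 + Q**2)
O(C) = sqrt(25 + C**2) (O(C) = sqrt((-5)**2 + C**2) = sqrt(25 + C**2))
O(-21)*1333 + V = sqrt(25 + (-21)**2)*1333 + 61/272 = sqrt(25 + 441)*1333 + 61/272 = sqrt(466)*1333 + 61/272 = 1333*sqrt(466) + 61/272 = 61/272 + 1333*sqrt(466)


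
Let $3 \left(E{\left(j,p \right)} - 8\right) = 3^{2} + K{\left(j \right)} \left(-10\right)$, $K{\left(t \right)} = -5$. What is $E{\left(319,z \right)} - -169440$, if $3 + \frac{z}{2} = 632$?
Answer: $\frac{508403}{3} \approx 1.6947 \cdot 10^{5}$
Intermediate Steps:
$z = 1258$ ($z = -6 + 2 \cdot 632 = -6 + 1264 = 1258$)
$E{\left(j,p \right)} = \frac{83}{3}$ ($E{\left(j,p \right)} = 8 + \frac{3^{2} - -50}{3} = 8 + \frac{9 + 50}{3} = 8 + \frac{1}{3} \cdot 59 = 8 + \frac{59}{3} = \frac{83}{3}$)
$E{\left(319,z \right)} - -169440 = \frac{83}{3} - -169440 = \frac{83}{3} + 169440 = \frac{508403}{3}$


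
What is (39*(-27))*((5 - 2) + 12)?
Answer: -15795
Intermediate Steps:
(39*(-27))*((5 - 2) + 12) = -1053*(3 + 12) = -1053*15 = -15795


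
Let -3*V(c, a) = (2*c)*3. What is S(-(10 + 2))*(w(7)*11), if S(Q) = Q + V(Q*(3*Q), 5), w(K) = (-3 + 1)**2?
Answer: -38544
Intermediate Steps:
w(K) = 4 (w(K) = (-2)**2 = 4)
V(c, a) = -2*c (V(c, a) = -2*c*3/3 = -2*c)
S(Q) = Q - 6*Q**2 (S(Q) = Q - 2*Q*3*Q = Q - 6*Q**2)
S(-(10 + 2))*(w(7)*11) = ((-(10 + 2))*(1 - (-6)*(10 + 2)))*(4*11) = ((-1*12)*(1 - (-6)*12))*44 = -12*(1 - 6*(-12))*44 = -12*(1 + 72)*44 = -12*73*44 = -876*44 = -38544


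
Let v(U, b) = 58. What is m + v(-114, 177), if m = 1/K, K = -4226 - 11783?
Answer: 928521/16009 ≈ 58.000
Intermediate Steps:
K = -16009
m = -1/16009 (m = 1/(-16009) = -1/16009 ≈ -6.2465e-5)
m + v(-114, 177) = -1/16009 + 58 = 928521/16009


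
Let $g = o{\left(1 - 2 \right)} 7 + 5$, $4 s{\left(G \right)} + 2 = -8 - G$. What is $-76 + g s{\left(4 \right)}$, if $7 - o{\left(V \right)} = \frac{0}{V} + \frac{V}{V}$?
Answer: $- \frac{481}{2} \approx -240.5$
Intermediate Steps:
$o{\left(V \right)} = 6$ ($o{\left(V \right)} = 7 - \left(\frac{0}{V} + \frac{V}{V}\right) = 7 - \left(0 + 1\right) = 7 - 1 = 6$)
$s{\left(G \right)} = - \frac{5}{2} - \frac{G}{4}$ ($s{\left(G \right)} = - \frac{1}{2} + \frac{-8 - G}{4} = - \frac{1}{2} - \left(2 + \frac{G}{4}\right) = - \frac{5}{2} - \frac{G}{4}$)
$g = 47$ ($g = 6 \cdot 7 + 5 = 42 + 5 = 47$)
$-76 + g s{\left(4 \right)} = -76 + 47 \left(- \frac{5}{2} - 1\right) = -76 + 47 \left(- \frac{7}{2}\right) = -76 - \frac{329}{2} = - \frac{481}{2}$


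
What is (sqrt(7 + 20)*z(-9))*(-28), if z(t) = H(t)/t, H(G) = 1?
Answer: 28*sqrt(3)/3 ≈ 16.166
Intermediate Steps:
z(t) = 1/t
(sqrt(7 + 20)*z(-9))*(-28) = (sqrt(7 + 20)/(-9))*(-28) = (sqrt(27)*(-1/9))*(-28) = ((3*sqrt(3))*(-1/9))*(-28) = -sqrt(3)/3*(-28) = 28*sqrt(3)/3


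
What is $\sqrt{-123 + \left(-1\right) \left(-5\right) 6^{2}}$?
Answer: $\sqrt{57} \approx 7.5498$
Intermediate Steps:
$\sqrt{-123 + \left(-1\right) \left(-5\right) 6^{2}} = \sqrt{-123 + 5 \cdot 36} = \sqrt{-123 + 180} = \sqrt{57}$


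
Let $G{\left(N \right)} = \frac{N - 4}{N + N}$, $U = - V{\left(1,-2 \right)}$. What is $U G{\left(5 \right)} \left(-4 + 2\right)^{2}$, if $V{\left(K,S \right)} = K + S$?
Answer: $\frac{2}{5} \approx 0.4$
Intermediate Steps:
$U = 1$ ($U = - (1 - 2) = \left(-1\right) \left(-1\right) = 1$)
$G{\left(N \right)} = \frac{-4 + N}{2 N}$
$U G{\left(5 \right)} \left(-4 + 2\right)^{2} = 1 \frac{-4 + 5}{2 \cdot 5} \left(-4 + 2\right)^{2} = 1 \cdot \frac{1}{2} \cdot \frac{1}{5} \cdot 1 \left(-2\right)^{2} = 1 \cdot \frac{1}{10} \cdot 4 = \frac{1}{10} \cdot 4 = \frac{2}{5}$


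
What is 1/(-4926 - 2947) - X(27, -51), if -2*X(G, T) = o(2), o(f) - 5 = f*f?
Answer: 70855/15746 ≈ 4.4999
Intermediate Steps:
o(f) = 5 + f**2 (o(f) = 5 + f*f = 5 + f**2)
X(G, T) = -9/2 (X(G, T) = -(5 + 2**2)/2 = -(5 + 4)/2 = -1/2*9 = -9/2)
1/(-4926 - 2947) - X(27, -51) = 1/(-4926 - 2947) - 1*(-9/2) = 1/(-7873) + 9/2 = -1/7873 + 9/2 = 70855/15746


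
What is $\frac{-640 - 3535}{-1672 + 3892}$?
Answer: $- \frac{835}{444} \approx -1.8806$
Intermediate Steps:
$\frac{-640 - 3535}{-1672 + 3892} = - \frac{4175}{2220} = \left(-4175\right) \frac{1}{2220} = - \frac{835}{444}$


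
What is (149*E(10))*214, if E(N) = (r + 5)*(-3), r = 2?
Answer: -669606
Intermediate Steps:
E(N) = -21 (E(N) = (2 + 5)*(-3) = 7*(-3) = -21)
(149*E(10))*214 = (149*(-21))*214 = -3129*214 = -669606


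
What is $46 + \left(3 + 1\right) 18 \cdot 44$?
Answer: $3214$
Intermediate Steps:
$46 + \left(3 + 1\right) 18 \cdot 44 = 46 + 4 \cdot 18 \cdot 44 = 46 + 72 \cdot 44 = 46 + 3168 = 3214$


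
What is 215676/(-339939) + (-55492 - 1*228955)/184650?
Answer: -15168800237/6974415150 ≈ -2.1749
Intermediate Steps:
215676/(-339939) + (-55492 - 1*228955)/184650 = 215676*(-1/339939) + (-55492 - 228955)*(1/184650) = -23964/37771 - 284447*1/184650 = -23964/37771 - 284447/184650 = -15168800237/6974415150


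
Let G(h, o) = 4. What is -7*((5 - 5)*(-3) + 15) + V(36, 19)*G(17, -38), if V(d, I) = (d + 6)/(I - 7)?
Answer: -91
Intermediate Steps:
V(d, I) = (6 + d)/(-7 + I)
-7*((5 - 5)*(-3) + 15) + V(36, 19)*G(17, -38) = -7*((5 - 5)*(-3) + 15) + ((6 + 36)/(-7 + 19))*4 = -7*(0*(-3) + 15) + (42/12)*4 = -7*(0 + 15) + ((1/12)*42)*4 = -7*15 + (7/2)*4 = -105 + 14 = -91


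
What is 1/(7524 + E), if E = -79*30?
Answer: 1/5154 ≈ 0.00019402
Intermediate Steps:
E = -2370
1/(7524 + E) = 1/(7524 - 2370) = 1/5154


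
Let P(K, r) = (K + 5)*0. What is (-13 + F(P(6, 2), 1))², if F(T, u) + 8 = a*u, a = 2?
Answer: 361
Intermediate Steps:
P(K, r) = 0 (P(K, r) = (5 + K)*0 = 0)
F(T, u) = -8 + 2*u
(-13 + F(P(6, 2), 1))² = (-13 + (-8 + 2*1))² = (-13 + (-8 + 2))² = (-13 - 6)² = (-19)² = 361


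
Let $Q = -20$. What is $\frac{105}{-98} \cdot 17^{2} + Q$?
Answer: $- \frac{4615}{14} \approx -329.64$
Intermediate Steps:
$\frac{105}{-98} \cdot 17^{2} + Q = \frac{105}{-98} \cdot 17^{2} - 20 = 105 \left(- \frac{1}{98}\right) 289 - 20 = \left(- \frac{15}{14}\right) 289 - 20 = - \frac{4335}{14} - 20 = - \frac{4615}{14}$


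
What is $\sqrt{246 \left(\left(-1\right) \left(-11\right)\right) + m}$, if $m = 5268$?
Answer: $3 \sqrt{886} \approx 89.297$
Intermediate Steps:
$\sqrt{246 \left(\left(-1\right) \left(-11\right)\right) + m} = \sqrt{246 \left(\left(-1\right) \left(-11\right)\right) + 5268} = \sqrt{246 \cdot 11 + 5268} = \sqrt{2706 + 5268} = \sqrt{7974} = 3 \sqrt{886}$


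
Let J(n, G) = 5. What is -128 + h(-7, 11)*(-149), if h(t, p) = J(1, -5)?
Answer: -873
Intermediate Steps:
h(t, p) = 5
-128 + h(-7, 11)*(-149) = -128 + 5*(-149) = -128 - 745 = -873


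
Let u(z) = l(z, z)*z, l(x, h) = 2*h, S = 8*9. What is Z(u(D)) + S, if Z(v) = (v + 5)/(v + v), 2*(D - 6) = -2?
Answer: 1451/20 ≈ 72.550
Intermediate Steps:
D = 5 (D = 6 + (½)*(-2) = 6 - 1 = 5)
S = 72
u(z) = 2*z² (u(z) = (2*z)*z = 2*z²)
Z(v) = (5 + v)/(2*v) (Z(v) = (5 + v)/((2*v)) = (5 + v)*(1/(2*v)) = (5 + v)/(2*v))
Z(u(D)) + S = (5 + 2*5²)/(2*((2*5²))) + 72 = (5 + 2*25)/(2*((2*25))) + 72 = (½)*(5 + 50)/50 + 72 = (½)*(1/50)*55 + 72 = 11/20 + 72 = 1451/20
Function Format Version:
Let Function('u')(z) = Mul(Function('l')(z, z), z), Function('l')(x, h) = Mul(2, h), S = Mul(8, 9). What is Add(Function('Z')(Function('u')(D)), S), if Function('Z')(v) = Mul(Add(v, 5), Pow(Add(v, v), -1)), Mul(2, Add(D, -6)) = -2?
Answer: Rational(1451, 20) ≈ 72.550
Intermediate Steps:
D = 5 (D = Add(6, Mul(Rational(1, 2), -2)) = Add(6, -1) = 5)
S = 72
Function('u')(z) = Mul(2, Pow(z, 2)) (Function('u')(z) = Mul(Mul(2, z), z) = Mul(2, Pow(z, 2)))
Function('Z')(v) = Mul(Rational(1, 2), Pow(v, -1), Add(5, v)) (Function('Z')(v) = Mul(Add(5, v), Pow(Mul(2, v), -1)) = Mul(Add(5, v), Mul(Rational(1, 2), Pow(v, -1))) = Mul(Rational(1, 2), Pow(v, -1), Add(5, v)))
Add(Function('Z')(Function('u')(D)), S) = Add(Mul(Rational(1, 2), Pow(Mul(2, Pow(5, 2)), -1), Add(5, Mul(2, Pow(5, 2)))), 72) = Add(Mul(Rational(1, 2), Pow(Mul(2, 25), -1), Add(5, Mul(2, 25))), 72) = Add(Mul(Rational(1, 2), Pow(50, -1), Add(5, 50)), 72) = Add(Mul(Rational(1, 2), Rational(1, 50), 55), 72) = Add(Rational(11, 20), 72) = Rational(1451, 20)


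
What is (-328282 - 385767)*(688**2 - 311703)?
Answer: -115419594409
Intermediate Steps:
(-328282 - 385767)*(688**2 - 311703) = -714049*(473344 - 311703) = -714049*161641 = -115419594409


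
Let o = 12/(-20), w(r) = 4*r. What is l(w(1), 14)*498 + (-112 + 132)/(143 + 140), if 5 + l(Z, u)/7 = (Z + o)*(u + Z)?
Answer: 277217278/1415 ≈ 1.9591e+5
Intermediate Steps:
o = -⅗ (o = 12*(-1/20) = -⅗ ≈ -0.60000)
l(Z, u) = -35 + 7*(-⅗ + Z)*(Z + u) (l(Z, u) = -35 + 7*((Z - ⅗)*(u + Z)) = -35 + 7*((-⅗ + Z)*(Z + u)) = -35 + 7*(-⅗ + Z)*(Z + u))
l(w(1), 14)*498 + (-112 + 132)/(143 + 140) = (-35 + 7*(4*1)² - 84/5 - 21/5*14 + 7*(4*1)*14)*498 + (-112 + 132)/(143 + 140) = (-35 + 7*4² - 21/5*4 - 294/5 + 7*4*14)*498 + 20/283 = (-35 + 7*16 - 84/5 - 294/5 + 392)*498 + 20*(1/283) = (-35 + 112 - 84/5 - 294/5 + 392)*498 + 20/283 = (1967/5)*498 + 20/283 = 979566/5 + 20/283 = 277217278/1415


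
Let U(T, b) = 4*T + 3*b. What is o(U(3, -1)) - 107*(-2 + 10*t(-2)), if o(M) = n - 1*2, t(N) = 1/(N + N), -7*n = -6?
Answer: 6725/14 ≈ 480.36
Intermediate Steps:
n = 6/7 (n = -1/7*(-6) = 6/7 ≈ 0.85714)
t(N) = 1/(2*N)
U(T, b) = 3*b + 4*T
o(M) = -8/7 (o(M) = 6/7 - 1*2 = 6/7 - 2 = -8/7)
o(U(3, -1)) - 107*(-2 + 10*t(-2)) = -8/7 - 107*(-2 + 10*((1/2)/(-2))) = -8/7 - 107*(-2 + 10*((1/2)*(-1/2))) = -8/7 - 107*(-2 + 10*(-1/4)) = -8/7 - 107*(-2 - 5/2) = -8/7 - 107*(-9/2) = -8/7 + 963/2 = 6725/14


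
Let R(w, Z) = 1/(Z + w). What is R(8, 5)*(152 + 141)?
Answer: 293/13 ≈ 22.538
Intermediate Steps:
R(8, 5)*(152 + 141) = (152 + 141)/(5 + 8) = 293/13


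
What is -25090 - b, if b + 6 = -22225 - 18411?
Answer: 15552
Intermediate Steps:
b = -40642 (b = -6 + (-22225 - 18411) = -6 - 40636 = -40642)
-25090 - b = -25090 - 1*(-40642) = -25090 + 40642 = 15552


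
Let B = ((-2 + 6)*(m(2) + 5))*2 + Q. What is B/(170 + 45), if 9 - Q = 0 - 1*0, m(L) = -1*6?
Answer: 1/215 ≈ 0.0046512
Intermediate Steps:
m(L) = -6
Q = 9 (Q = 9 - (0 - 1*0) = 9 - (0 + 0) = 9 - 1*0 = 9 + 0 = 9)
B = 1 (B = ((-2 + 6)*(-6 + 5))*2 + 9 = (4*(-1))*2 + 9 = -4*2 + 9 = -8 + 9 = 1)
B/(170 + 45) = 1/(170 + 45) = 1/215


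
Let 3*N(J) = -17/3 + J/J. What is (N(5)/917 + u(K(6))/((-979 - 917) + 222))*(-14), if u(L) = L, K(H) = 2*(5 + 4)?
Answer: 6370/36549 ≈ 0.17429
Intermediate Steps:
K(H) = 18 (K(H) = 2*9 = 18)
N(J) = -14/9 (N(J) = (-17/3 + J/J)/3 = (-17*⅓ + 1)/3 = (-17/3 + 1)/3 = (⅓)*(-14/3) = -14/9)
(N(5)/917 + u(K(6))/((-979 - 917) + 222))*(-14) = (-14/9/917 + 18/((-979 - 917) + 222))*(-14) = (-14/9*1/917 + 18/(-1896 + 222))*(-14) = (-2/1179 + 18/(-1674))*(-14) = (-2/1179 + 18*(-1/1674))*(-14) = (-2/1179 - 1/93)*(-14) = -455/36549*(-14) = 6370/36549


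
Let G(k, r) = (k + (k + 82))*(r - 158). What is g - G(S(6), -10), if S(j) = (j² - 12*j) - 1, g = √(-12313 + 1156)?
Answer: 1344 + I*√11157 ≈ 1344.0 + 105.63*I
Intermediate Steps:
g = I*√11157 (g = √(-11157) = I*√11157 ≈ 105.63*I)
S(j) = -1 + j² - 12*j
G(k, r) = (-158 + r)*(82 + 2*k) (G(k, r) = (k + (82 + k))*(-158 + r) = (82 + 2*k)*(-158 + r) = (-158 + r)*(82 + 2*k))
g - G(S(6), -10) = I*√11157 - (-12956 - 316*(-1 + 6² - 12*6) + 82*(-10) + 2*(-1 + 6² - 12*6)*(-10)) = I*√11157 - (-12956 - 316*(-1 + 36 - 72) - 820 + 2*(-1 + 36 - 72)*(-10)) = I*√11157 - (-12956 - 316*(-37) - 820 + 2*(-37)*(-10)) = I*√11157 - (-12956 + 11692 - 820 + 740) = I*√11157 - 1*(-1344) = I*√11157 + 1344 = 1344 + I*√11157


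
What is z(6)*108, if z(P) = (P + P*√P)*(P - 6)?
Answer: 0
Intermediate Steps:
z(P) = (-6 + P)*(P + P^(3/2)) (z(P) = (P + P^(3/2))*(-6 + P) = (-6 + P)*(P + P^(3/2)))
z(6)*108 = (6² + 6^(5/2) - 6*6 - 36*√6)*108 = (36 + 36*√6 - 36 - 36*√6)*108 = 0*108 = 0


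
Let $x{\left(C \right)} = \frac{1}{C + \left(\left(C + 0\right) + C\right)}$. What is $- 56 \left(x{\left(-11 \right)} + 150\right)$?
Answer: $- \frac{277144}{33} \approx -8398.3$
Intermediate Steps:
$x{\left(C \right)} = \frac{1}{3 C}$ ($x{\left(C \right)} = \frac{1}{C + \left(C + C\right)} = \frac{1}{C + 2 C} = \frac{1}{3 C}$)
$- 56 \left(x{\left(-11 \right)} + 150\right) = - 56 \left(\frac{1}{3 \left(-11\right)} + 150\right) = - 56 \left(\frac{1}{3} \left(- \frac{1}{11}\right) + 150\right) = - 56 \left(- \frac{1}{33} + 150\right) = \left(-56\right) \frac{4949}{33} = - \frac{277144}{33}$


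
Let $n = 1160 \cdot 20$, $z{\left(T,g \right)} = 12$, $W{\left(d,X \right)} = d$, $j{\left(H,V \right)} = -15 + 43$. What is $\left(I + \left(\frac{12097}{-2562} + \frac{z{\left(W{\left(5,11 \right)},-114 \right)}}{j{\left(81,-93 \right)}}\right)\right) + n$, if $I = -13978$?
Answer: $\frac{23615765}{2562} \approx 9217.7$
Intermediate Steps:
$j{\left(H,V \right)} = 28$
$n = 23200$
$\left(I + \left(\frac{12097}{-2562} + \frac{z{\left(W{\left(5,11 \right)},-114 \right)}}{j{\left(81,-93 \right)}}\right)\right) + n = \left(-13978 + \left(\frac{12097}{-2562} + \frac{12}{28}\right)\right) + 23200 = \left(-13978 + \left(12097 \left(- \frac{1}{2562}\right) + 12 \cdot \frac{1}{28}\right)\right) + 23200 = \left(-13978 + \left(- \frac{12097}{2562} + \frac{3}{7}\right)\right) + 23200 = \left(-13978 - \frac{10999}{2562}\right) + 23200 = - \frac{35822635}{2562} + 23200 = \frac{23615765}{2562}$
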